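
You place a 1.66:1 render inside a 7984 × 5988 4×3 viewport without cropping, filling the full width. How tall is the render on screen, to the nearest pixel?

4810 px

The render is 7984 / 1.660 ≈ 4809.64 px tall.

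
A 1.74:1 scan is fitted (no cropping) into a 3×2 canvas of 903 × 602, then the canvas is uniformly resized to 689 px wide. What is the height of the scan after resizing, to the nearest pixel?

In the 903×602 frame the scan fills the width: height = 903 / 1.740 ≈ 518.97 px.
The frame scales by 689/903 = 0.7630; 518.97 × 0.7630 ≈ 395.98 px.

396 px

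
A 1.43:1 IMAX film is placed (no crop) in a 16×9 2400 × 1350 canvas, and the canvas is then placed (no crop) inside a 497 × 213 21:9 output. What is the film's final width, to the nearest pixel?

305 px

First fit — 1.43:1 IMAX into 2400×1350 spans the height: 1930.50 × 1350.00.
16×9 in 497×213: fills the height, so the intermediate becomes 378.67 × 213.00 — a scale of ×0.1578.
So the film's width is 1930.50 × 0.1578 ≈ 304.59.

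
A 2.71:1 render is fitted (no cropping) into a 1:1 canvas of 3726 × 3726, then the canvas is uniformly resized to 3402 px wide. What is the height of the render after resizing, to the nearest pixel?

1255 px

Fitted into 3726×3726, the render spans the width; its height is 3726 / 2.710 ≈ 1374.91 px.
The frame scales by 3402/3726 = 0.9130; 1374.91 × 0.9130 ≈ 1255.35 px.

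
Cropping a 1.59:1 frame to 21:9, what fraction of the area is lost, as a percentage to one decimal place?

31.9%

Going from 1.59:1 to 21:9 means cutting height while keeping width.
Fraction kept = (1.590)/(2.333) ≈ 68.14%, so 31.86% is lost.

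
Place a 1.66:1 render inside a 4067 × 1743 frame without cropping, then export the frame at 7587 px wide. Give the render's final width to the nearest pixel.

Fitted into 4067×1743, the render spans the height; its width is 1743 × 1.660 ≈ 2893.38 px.
Scaling 4067 → 7587 is ×1.8655, so the width becomes 2893.38 × 1.8655 ≈ 5397.61 px.

5398 px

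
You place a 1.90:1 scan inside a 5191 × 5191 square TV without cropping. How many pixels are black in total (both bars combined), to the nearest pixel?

1.90:1 is wider than square, so it spans the full width.
Content height = 5191 / 1.900 ≈ 2732.1053 px.
5191 − 2732.1053 = 2458.8947 px of bars.
Across the 5191-px span: 2458.8947 × 5191 ≈ 12764123 px.

12764123 pixels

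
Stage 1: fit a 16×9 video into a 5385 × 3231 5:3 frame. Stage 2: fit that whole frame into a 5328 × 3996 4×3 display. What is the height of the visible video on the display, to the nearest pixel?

First fit — 16×9 into 5385×3231 spans the width: 5385.00 × 3029.06.
5:3 in 5328×3996: fills the width, so the intermediate becomes 5328.00 × 3196.80 — a scale of ×0.9894.
Applying the same ×0.9894: 3029.06 → 2997.00.

2997 px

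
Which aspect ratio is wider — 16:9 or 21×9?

16:9 = 1.778 and 21×9 = 2.333; 2.333 > 1.778.

21×9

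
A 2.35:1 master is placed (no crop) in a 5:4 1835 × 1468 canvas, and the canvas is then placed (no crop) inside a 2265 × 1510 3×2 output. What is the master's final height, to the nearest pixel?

803 px

Inside the 1835×1468 canvas the master is width-limited at 1835.00 × 780.85.
The 5:4 canvas is height-limited in 2265×1510, giving 1887.50 × 1510.00; scale factor 1.0286.
The master scales with it: height 780.85 × 1.0286 ≈ 803.19.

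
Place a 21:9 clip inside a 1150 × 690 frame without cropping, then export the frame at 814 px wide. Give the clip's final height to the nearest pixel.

349 px

Fitted into 1150×690, the clip spans the width; its height is 1150 × 9/21 ≈ 492.86 px.
The frame scales by 814/1150 = 0.7078; 492.86 × 0.7078 ≈ 348.86 px.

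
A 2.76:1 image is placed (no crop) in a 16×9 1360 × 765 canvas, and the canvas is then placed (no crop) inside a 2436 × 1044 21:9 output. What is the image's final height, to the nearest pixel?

672 px

Inside the 1360×765 canvas the image is width-limited at 1360.00 × 492.75.
Second fit — the 16×9 canvas into 2436×1044 spans the height: 1856.00 × 1044.00 (×1.3647 from 1360×765).
The image scales with it: height 492.75 × 1.3647 ≈ 672.46.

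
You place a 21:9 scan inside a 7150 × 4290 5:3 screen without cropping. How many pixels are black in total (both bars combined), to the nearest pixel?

8763857 pixels

Since 2.333 > 1.667, the scan is width-limited.
The scan is 7150 × 9/21 ≈ 3064.2857 px tall.
Leftover height: 4290 − 3064.2857 = 1225.7143 px.
Across the 7150-px span: 1225.7143 × 7150 ≈ 8763857 px.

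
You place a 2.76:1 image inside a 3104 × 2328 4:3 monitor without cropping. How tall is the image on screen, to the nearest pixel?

1125 px

Since 2.760 > 1.333, the image is width-limited.
That makes the image 1124.64 px tall (3104 / 2.760).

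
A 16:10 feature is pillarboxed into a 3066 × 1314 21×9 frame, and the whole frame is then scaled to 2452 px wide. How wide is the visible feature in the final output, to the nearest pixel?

In the 3066×1314 frame the feature fills the height: width = 1314 × 16/10 ≈ 2102.40 px.
The frame scales by 2452/3066 = 0.7997; 2102.40 × 0.7997 ≈ 1681.37 px.

1681 px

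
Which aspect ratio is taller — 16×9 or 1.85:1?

16×9

16×9 = 1.778 and 1.85; 1.85 > 1.778. The smaller width-to-height ratio is the taller frame.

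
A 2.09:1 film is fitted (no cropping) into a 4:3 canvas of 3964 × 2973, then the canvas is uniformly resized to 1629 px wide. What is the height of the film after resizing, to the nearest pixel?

779 px

In the 3964×2973 frame the film fills the width: height = 3964 / 2.090 ≈ 1896.65 px.
Resizing to 1629 px wide multiplies everything by 0.4109: 1896.65 → 779.43 px.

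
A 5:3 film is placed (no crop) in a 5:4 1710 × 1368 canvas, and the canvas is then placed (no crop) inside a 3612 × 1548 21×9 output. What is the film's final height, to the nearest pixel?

First fit — 5:3 into 1710×1368 spans the width: 1710.00 × 1026.00.
Second fit — the 5:4 canvas into 3612×1548 spans the height: 1935.00 × 1548.00 (×1.1316 from 1710×1368).
Applying the same ×1.1316: 1026.00 → 1161.00.

1161 px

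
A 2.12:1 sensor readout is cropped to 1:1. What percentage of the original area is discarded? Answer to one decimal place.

52.8%

The height stays; only width is cut (since 1:1 is narrower than 2.12:1).
Area ratio = (1.000)/(2.120) = 47.17%; the remaining 52.83% is cropped out.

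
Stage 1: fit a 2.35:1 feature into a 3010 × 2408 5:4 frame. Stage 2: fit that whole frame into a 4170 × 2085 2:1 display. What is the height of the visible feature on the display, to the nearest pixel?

1109 px

2.35:1 in 3010×2408: fills the width, so the feature is 3010.00 × 1280.85.
Second fit — the 5:4 canvas into 4170×2085 spans the height: 2606.25 × 2085.00 (×0.8659 from 3010×2408).
The feature scales with it: height 1280.85 × 0.8659 ≈ 1109.04.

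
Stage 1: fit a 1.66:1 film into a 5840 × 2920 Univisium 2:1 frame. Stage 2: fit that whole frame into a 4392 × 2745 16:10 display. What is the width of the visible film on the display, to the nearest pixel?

1.66:1 in 5840×2920: fills the height, so the film is 4847.20 × 2920.00.
The Univisium 2:1 canvas is width-limited in 4392×2745, giving 4392.00 × 2196.00; scale factor 0.7521.
The film scales with it: width 4847.20 × 0.7521 ≈ 3645.36.

3645 px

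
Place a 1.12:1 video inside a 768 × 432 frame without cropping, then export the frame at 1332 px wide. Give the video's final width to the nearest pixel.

839 px

At 768×432 the video is height-limited, so width = 432 × 1.120 ≈ 483.84 px.
The frame scales by 1332/768 = 1.7344; 483.84 × 1.7344 ≈ 839.16 px.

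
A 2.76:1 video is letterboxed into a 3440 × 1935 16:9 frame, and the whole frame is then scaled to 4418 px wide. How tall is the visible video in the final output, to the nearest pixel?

At 3440×1935 the video is width-limited, so height = 3440 / 2.760 ≈ 1246.38 px.
Resizing to 4418 px wide multiplies everything by 1.2843: 1246.38 → 1600.72 px.

1601 px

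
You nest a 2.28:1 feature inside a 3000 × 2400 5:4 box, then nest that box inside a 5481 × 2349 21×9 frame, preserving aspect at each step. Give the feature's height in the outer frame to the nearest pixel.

1288 px

First fit — 2.28:1 into 3000×2400 spans the width: 3000.00 × 1315.79.
The 5:4 canvas is height-limited in 5481×2349, giving 2936.25 × 2349.00; scale factor 0.9788.
Applying the same ×0.9788: 1315.79 → 1287.83.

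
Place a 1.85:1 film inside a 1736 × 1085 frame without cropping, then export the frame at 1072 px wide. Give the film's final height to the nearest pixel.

579 px

At 1736×1085 the film is width-limited, so height = 1736 / 1.850 ≈ 938.38 px.
Resizing to 1072 px wide multiplies everything by 0.6175: 938.38 → 579.46 px.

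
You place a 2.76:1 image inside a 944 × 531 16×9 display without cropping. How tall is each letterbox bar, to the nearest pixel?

94 px

2.76:1 (2.760) > 16×9 (1.778), so the image fills the width.
Content height = 944 / 2.760 ≈ 342.03 px.
Leftover height: 531 − 342.03 = 188.97 px → 94.49 each side.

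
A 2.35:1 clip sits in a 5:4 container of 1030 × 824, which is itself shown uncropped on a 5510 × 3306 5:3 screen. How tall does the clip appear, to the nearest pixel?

First fit — 2.35:1 into 1030×824 spans the width: 1030.00 × 438.30.
The 5:4 canvas is height-limited in 5510×3306, giving 4132.50 × 3306.00; scale factor 4.0121.
So the clip's height is 438.30 × 4.0121 ≈ 1758.51.

1759 px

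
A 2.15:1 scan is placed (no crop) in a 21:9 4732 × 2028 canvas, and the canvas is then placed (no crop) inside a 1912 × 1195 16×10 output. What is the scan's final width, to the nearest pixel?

1762 px

Inside the 4732×2028 canvas the scan is height-limited at 4360.20 × 2028.00.
21:9 in 1912×1195: fills the width, so the intermediate becomes 1912.00 × 819.43 — a scale of ×0.4041.
The scan scales with it: width 4360.20 × 0.4041 ≈ 1761.77.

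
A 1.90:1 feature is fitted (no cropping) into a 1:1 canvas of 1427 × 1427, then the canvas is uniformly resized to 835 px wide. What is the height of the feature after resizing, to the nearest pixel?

In the 1427×1427 frame the feature fills the width: height = 1427 / 1.900 ≈ 751.05 px.
Scaling 1427 → 835 is ×0.5851, so the height becomes 751.05 × 0.5851 ≈ 439.47 px.

439 px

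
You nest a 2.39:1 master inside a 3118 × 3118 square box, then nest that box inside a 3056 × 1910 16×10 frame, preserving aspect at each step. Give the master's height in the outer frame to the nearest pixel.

First fit — 2.39:1 into 3118×3118 spans the width: 3118.00 × 1304.60.
square in 3056×1910: fills the height, so the intermediate becomes 1910.00 × 1910.00 — a scale of ×0.6126.
Applying the same ×0.6126: 1304.60 → 799.16.

799 px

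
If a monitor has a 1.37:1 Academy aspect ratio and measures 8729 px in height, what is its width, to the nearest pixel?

Width = 8729 × 1.370 = 11958.73.

11959 px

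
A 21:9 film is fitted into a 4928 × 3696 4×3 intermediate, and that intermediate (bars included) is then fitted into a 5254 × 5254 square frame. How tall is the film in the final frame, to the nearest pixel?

21:9 in 4928×3696: fills the width, so the film is 4928.00 × 2112.00.
The 4×3 canvas is width-limited in 5254×5254, giving 5254.00 × 3940.50; scale factor 1.0662.
Applying the same ×1.0662: 2112.00 → 2251.71.

2252 px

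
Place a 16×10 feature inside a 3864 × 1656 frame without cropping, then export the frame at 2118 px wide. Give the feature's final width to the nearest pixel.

In the 3864×1656 frame the feature fills the height: width = 1656 × 16/10 ≈ 2649.60 px.
Scaling 3864 → 2118 is ×0.5481, so the width becomes 2649.60 × 0.5481 ≈ 1452.34 px.

1452 px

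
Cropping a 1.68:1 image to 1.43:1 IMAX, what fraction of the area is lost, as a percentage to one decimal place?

14.9%

1.43:1 IMAX is narrower than 1.68:1, so the crop keeps the full height and trims the width.
(1.430)/(1.680) ≈ 0.851 of the area survives, leaving 14.88% discarded.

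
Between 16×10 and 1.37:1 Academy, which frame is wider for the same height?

16×10

16×10 = 1.6 and 1.37; 1.6 > 1.37.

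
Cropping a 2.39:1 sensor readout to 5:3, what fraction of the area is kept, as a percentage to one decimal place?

69.7%

The height stays; only width is cut (since 5:3 is narrower than 2.39:1).
Fraction kept = (1.667)/(2.390) ≈ 69.74%.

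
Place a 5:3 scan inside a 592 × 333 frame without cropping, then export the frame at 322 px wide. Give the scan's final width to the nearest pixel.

302 px

Fitted into 592×333, the scan spans the height; its width is 333 × 5/3 ≈ 555.00 px.
Resizing to 322 px wide multiplies everything by 0.5439: 555.00 → 301.88 px.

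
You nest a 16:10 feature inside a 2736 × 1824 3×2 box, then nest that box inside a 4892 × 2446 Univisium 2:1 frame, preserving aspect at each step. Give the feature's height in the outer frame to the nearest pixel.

2293 px

16:10 in 2736×1824: fills the width, so the feature is 2736.00 × 1710.00.
3×2 in 4892×2446: fills the height, so the intermediate becomes 3669.00 × 2446.00 — a scale of ×1.3410.
Applying the same ×1.3410: 1710.00 → 2293.12.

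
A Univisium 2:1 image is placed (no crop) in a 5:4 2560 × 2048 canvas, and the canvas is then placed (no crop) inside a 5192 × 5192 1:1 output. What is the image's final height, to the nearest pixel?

2596 px

Inside the 2560×2048 canvas the image is width-limited at 2560.00 × 1280.00.
5:4 in 5192×5192: fills the width, so the intermediate becomes 5192.00 × 4153.60 — a scale of ×2.0281.
Applying the same ×2.0281: 1280.00 → 2596.00.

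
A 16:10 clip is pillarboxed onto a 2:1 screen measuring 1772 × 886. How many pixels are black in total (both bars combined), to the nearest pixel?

313998 pixels

Since 1.600 < 2.000, the clip is height-limited.
The clip is 886 × 16/10 ≈ 1417.6000 px wide.
Leftover width: 1772 − 1417.6000 = 354.4000 px.
That's 354.4000 × 886 ≈ 313998 black pixels.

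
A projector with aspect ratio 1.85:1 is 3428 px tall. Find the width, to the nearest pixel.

6342 px

At 1.85:1, 3428 × 1.850 ≈ 6341.80.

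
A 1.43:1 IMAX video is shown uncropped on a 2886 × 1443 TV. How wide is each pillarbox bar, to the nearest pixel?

411 px

1.43:1 IMAX is narrower than Univisium 2:1, so it spans the full height.
The video is 1443 × 1.430 ≈ 2063.49 px wide.
Leftover width: 2886 − 2063.49 = 822.51 px → 411.25 each side.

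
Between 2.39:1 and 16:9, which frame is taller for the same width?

2.39 and 16:9 = 1.778; 2.39 > 1.778. The smaller width-to-height ratio is the taller frame.

16:9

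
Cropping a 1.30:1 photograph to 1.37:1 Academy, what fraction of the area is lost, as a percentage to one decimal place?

5.1%

The width stays; only height is cut (since 1.37:1 Academy is wider than 1.30:1).
(1.300)/(1.370) ≈ 0.949 of the area survives, leaving 5.11% discarded.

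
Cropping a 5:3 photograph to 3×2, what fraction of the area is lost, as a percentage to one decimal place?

10.0%

The height stays; only width is cut (since 3×2 is narrower than 5:3).
(1.500)/(1.667) ≈ 0.900 of the area survives, leaving 10.00% discarded.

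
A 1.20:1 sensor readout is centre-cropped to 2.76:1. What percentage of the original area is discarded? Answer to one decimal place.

The width stays; only height is cut (since 2.76:1 is wider than 1.20:1).
Fraction kept = (1.200)/(2.760) ≈ 43.48%, so 56.52% is lost.

56.5%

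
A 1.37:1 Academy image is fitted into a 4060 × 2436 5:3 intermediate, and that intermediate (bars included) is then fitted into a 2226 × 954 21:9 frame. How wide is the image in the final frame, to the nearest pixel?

1307 px

1.37:1 Academy in 4060×2436: fills the height, so the image is 3337.32 × 2436.00.
The 5:3 canvas is height-limited in 2226×954, giving 1590.00 × 954.00; scale factor 0.3916.
So the image's width is 3337.32 × 0.3916 ≈ 1306.98.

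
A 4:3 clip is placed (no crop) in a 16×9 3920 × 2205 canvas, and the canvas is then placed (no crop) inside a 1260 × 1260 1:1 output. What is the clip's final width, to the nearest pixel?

945 px

First fit — 4:3 into 3920×2205 spans the height: 2940.00 × 2205.00.
The 16×9 canvas is width-limited in 1260×1260, giving 1260.00 × 708.75; scale factor 0.3214.
So the clip's width is 2940.00 × 0.3214 ≈ 945.00.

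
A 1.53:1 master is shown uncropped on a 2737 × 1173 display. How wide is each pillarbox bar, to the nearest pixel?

1.53:1 (1.530) < 21×9 (2.333), so the master fills the height.
The master is 1173 × 1.530 ≈ 1794.69 px wide.
Black = 2737 − 1794.69 = 942.31 px, or 471.15 per bar.

471 px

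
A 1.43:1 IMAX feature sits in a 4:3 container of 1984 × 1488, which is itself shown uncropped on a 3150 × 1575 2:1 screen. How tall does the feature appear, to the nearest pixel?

First fit — 1.43:1 IMAX into 1984×1488 spans the width: 1984.00 × 1387.41.
Second fit — the 4:3 canvas into 3150×1575 spans the height: 2100.00 × 1575.00 (×1.0585 from 1984×1488).
The feature scales with it: height 1387.41 × 1.0585 ≈ 1468.53.

1469 px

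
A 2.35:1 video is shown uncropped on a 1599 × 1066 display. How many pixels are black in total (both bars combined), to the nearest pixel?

2.35:1 is wider than 3:2, so it spans the full width.
The video is 1599 / 2.350 ≈ 680.4255 px tall.
1066 − 680.4255 = 385.5745 px of bars.
Across the 1599-px span: 385.5745 × 1599 ≈ 616534 px.

616534 pixels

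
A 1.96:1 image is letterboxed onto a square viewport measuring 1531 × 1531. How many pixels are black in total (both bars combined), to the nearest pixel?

1.96:1 is wider than square, so it spans the full width.
That makes the image 781.1224 px tall (1531 / 1.960).
Black = 1531 − 781.1224 = 749.8776 px.
Bar area = 749.8776 × 1531 ≈ 1148063 px.

1148063 pixels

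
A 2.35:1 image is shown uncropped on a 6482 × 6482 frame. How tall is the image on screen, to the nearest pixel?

2758 px

2.35:1 is wider than square, so it spans the full width.
Content height = 6482 / 2.350 ≈ 2758.30 px.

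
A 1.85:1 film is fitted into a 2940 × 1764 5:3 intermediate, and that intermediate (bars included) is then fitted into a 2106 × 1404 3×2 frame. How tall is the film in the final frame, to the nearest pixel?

1138 px

1.85:1 in 2940×1764: fills the width, so the film is 2940.00 × 1589.19.
Second fit — the 5:3 canvas into 2106×1404 spans the width: 2106.00 × 1263.60 (×0.7163 from 2940×1764).
Applying the same ×0.7163: 1589.19 → 1138.38.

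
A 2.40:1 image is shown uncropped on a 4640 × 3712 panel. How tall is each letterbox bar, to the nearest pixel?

889 px

Since 2.400 > 1.250, the image is width-limited.
The image is 4640 / 2.400 ≈ 1933.33 px tall.
Leftover height: 3712 − 1933.33 = 1778.67 px → 889.33 each side.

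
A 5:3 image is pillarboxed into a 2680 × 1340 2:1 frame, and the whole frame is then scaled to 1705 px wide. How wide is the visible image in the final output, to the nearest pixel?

1421 px

Fitted into 2680×1340, the image spans the height; its width is 1340 × 5/3 ≈ 2233.33 px.
The frame scales by 1705/2680 = 0.6362; 2233.33 × 0.6362 ≈ 1420.83 px.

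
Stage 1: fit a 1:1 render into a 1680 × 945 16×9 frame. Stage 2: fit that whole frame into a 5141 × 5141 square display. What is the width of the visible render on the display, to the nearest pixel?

First fit — 1:1 into 1680×945 spans the height: 945.00 × 945.00.
The 16×9 canvas is width-limited in 5141×5141, giving 5141.00 × 2891.81; scale factor 3.0601.
The render scales with it: width 945.00 × 3.0601 ≈ 2891.81.

2892 px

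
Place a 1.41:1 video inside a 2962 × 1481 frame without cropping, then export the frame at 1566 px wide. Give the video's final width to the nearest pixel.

At 2962×1481 the video is height-limited, so width = 1481 × 1.410 ≈ 2088.21 px.
Resizing to 1566 px wide multiplies everything by 0.5287: 2088.21 → 1104.03 px.

1104 px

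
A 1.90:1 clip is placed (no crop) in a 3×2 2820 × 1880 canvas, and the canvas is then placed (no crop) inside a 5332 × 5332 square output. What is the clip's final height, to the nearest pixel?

2806 px

First fit — 1.90:1 into 2820×1880 spans the width: 2820.00 × 1484.21.
Second fit — the 3×2 canvas into 5332×5332 spans the width: 5332.00 × 3554.67 (×1.8908 from 2820×1880).
The clip scales with it: height 1484.21 × 1.8908 ≈ 2806.32.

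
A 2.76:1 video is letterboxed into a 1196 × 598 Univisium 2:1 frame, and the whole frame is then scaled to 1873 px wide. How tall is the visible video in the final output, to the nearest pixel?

679 px

Fitted into 1196×598, the video spans the width; its height is 1196 / 2.760 ≈ 433.33 px.
The frame scales by 1873/1196 = 1.5661; 433.33 × 1.5661 ≈ 678.62 px.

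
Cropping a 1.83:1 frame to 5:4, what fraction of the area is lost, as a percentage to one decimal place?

31.7%

Going from 1.83:1 to 5:4 means cutting width while keeping height.
Fraction kept = (1.250)/(1.830) ≈ 68.31%, so 31.69% is lost.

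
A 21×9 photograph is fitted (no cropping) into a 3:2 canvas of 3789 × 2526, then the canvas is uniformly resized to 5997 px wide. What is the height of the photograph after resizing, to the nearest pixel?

2570 px

Fitted into 3789×2526, the photograph spans the width; its height is 3789 × 9/21 ≈ 1623.86 px.
The frame scales by 5997/3789 = 1.5827; 1623.86 × 1.5827 ≈ 2570.14 px.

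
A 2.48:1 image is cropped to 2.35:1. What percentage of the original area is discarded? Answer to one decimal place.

Going from 2.48:1 to 2.35:1 means cutting width while keeping height.
Fraction kept = (2.350)/(2.480) ≈ 94.76%, so 5.24% is lost.

5.2%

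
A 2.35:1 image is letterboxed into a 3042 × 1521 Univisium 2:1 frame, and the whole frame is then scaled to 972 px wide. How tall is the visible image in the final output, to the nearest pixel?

Fitted into 3042×1521, the image spans the width; its height is 3042 / 2.350 ≈ 1294.47 px.
Resizing to 972 px wide multiplies everything by 0.3195: 1294.47 → 413.62 px.

414 px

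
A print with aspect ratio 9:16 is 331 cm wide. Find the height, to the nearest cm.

588 cm

331 / 9 × 16 = 588.44.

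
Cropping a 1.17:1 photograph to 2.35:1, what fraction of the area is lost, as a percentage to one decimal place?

Going from 1.17:1 to 2.35:1 means cutting height while keeping width.
Fraction kept = (1.170)/(2.350) ≈ 49.79%, so 50.21% is lost.

50.2%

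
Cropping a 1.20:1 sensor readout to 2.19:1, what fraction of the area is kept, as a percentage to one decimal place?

54.8%

Going from 1.20:1 to 2.19:1 means cutting height while keeping width.
(1.200)/(2.190) ≈ 0.548 of the area survives.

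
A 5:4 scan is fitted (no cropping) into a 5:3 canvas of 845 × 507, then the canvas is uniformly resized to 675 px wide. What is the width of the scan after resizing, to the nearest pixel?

506 px

In the 845×507 frame the scan fills the height: width = 507 × 5/4 ≈ 633.75 px.
Resizing to 675 px wide multiplies everything by 0.7988: 633.75 → 506.25 px.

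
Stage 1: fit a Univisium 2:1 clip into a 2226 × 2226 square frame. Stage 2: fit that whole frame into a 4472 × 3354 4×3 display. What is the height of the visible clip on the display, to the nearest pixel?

1677 px

Inside the 2226×2226 canvas the clip is width-limited at 2226.00 × 1113.00.
Second fit — the square canvas into 4472×3354 spans the height: 3354.00 × 3354.00 (×1.5067 from 2226×2226).
Applying the same ×1.5067: 1113.00 → 1677.00.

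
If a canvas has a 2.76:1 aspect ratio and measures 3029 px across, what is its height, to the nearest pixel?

1097 px

At 2.76:1, 3029 / 2.760 ≈ 1097.46.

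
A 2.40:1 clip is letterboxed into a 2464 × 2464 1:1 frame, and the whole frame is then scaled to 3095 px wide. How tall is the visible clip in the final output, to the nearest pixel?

1290 px

In the 2464×2464 frame the clip fills the width: height = 2464 / 2.400 ≈ 1026.67 px.
The frame scales by 3095/2464 = 1.2561; 1026.67 × 1.2561 ≈ 1289.58 px.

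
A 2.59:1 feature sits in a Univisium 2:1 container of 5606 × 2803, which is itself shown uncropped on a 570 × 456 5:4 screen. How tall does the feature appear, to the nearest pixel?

Inside the 5606×2803 canvas the feature is width-limited at 5606.00 × 2164.48.
Univisium 2:1 in 570×456: fills the width, so the intermediate becomes 570.00 × 285.00 — a scale of ×0.1017.
Applying the same ×0.1017: 2164.48 → 220.08.

220 px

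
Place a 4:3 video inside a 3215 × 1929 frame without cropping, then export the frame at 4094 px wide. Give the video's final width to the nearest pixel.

3275 px

At 3215×1929 the video is height-limited, so width = 1929 × 4/3 ≈ 2572.00 px.
Resizing to 4094 px wide multiplies everything by 1.2734: 2572.00 → 3275.20 px.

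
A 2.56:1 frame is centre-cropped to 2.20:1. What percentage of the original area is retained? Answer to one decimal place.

85.9%

The height stays; only width is cut (since 2.20:1 is narrower than 2.56:1).
Area ratio = (2.200)/(2.560) = 85.94% retained.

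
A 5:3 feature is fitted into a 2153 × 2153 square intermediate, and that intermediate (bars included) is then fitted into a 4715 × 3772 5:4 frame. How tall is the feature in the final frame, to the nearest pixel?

5:3 in 2153×2153: fills the width, so the feature is 2153.00 × 1291.80.
The square canvas is height-limited in 4715×3772, giving 3772.00 × 3772.00; scale factor 1.7520.
So the feature's height is 1291.80 × 1.7520 ≈ 2263.20.

2263 px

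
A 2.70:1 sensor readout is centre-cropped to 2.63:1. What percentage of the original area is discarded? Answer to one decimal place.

The height stays; only width is cut (since 2.63:1 is narrower than 2.70:1).
Fraction kept = (2.630)/(2.700) ≈ 97.41%, so 2.59% is lost.

2.6%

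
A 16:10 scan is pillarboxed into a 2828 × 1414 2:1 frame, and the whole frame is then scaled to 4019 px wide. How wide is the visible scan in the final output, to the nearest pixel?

3215 px

Fitted into 2828×1414, the scan spans the height; its width is 1414 × 16/10 ≈ 2262.40 px.
The frame scales by 4019/2828 = 1.4211; 2262.40 × 1.4211 ≈ 3215.20 px.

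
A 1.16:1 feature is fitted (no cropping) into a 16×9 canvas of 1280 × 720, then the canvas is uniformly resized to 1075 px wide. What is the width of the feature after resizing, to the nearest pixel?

Fitted into 1280×720, the feature spans the height; its width is 720 × 1.160 ≈ 835.20 px.
The frame scales by 1075/1280 = 0.8398; 835.20 × 0.8398 ≈ 701.44 px.

701 px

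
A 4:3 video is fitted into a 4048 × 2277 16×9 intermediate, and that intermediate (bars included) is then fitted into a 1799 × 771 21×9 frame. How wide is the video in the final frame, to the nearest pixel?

1028 px

First fit — 4:3 into 4048×2277 spans the height: 3036.00 × 2277.00.
The 16×9 canvas is height-limited in 1799×771, giving 1370.67 × 771.00; scale factor 0.3386.
So the video's width is 3036.00 × 0.3386 ≈ 1028.00.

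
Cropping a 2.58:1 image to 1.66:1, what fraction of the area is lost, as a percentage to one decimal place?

1.66:1 is narrower than 2.58:1, so the crop keeps the full height and trims the width.
Area ratio = (1.660)/(2.580) = 64.34%; the remaining 35.66% is cropped out.

35.7%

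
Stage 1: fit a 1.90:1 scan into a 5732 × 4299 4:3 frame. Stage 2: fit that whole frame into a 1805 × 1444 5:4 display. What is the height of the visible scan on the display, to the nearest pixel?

950 px

First fit — 1.90:1 into 5732×4299 spans the width: 5732.00 × 3016.84.
Second fit — the 4:3 canvas into 1805×1444 spans the width: 1805.00 × 1353.75 (×0.3149 from 5732×4299).
The scan scales with it: height 3016.84 × 0.3149 ≈ 950.00.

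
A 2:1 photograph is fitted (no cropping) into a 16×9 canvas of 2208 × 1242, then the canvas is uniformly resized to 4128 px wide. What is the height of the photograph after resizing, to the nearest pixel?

Fitted into 2208×1242, the photograph spans the width; its height is 2208 × 1/2 ≈ 1104.00 px.
Resizing to 4128 px wide multiplies everything by 1.8696: 1104.00 → 2064.00 px.

2064 px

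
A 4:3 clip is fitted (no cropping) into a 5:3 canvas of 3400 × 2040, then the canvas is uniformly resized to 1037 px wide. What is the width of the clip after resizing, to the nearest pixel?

830 px

At 3400×2040 the clip is height-limited, so width = 2040 × 4/3 ≈ 2720.00 px.
Scaling 3400 → 1037 is ×0.3050, so the width becomes 2720.00 × 0.3050 ≈ 829.60 px.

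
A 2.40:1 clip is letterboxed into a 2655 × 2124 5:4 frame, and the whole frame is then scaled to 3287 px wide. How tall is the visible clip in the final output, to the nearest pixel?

Fitted into 2655×2124, the clip spans the width; its height is 2655 / 2.400 ≈ 1106.25 px.
Resizing to 3287 px wide multiplies everything by 1.2380: 1106.25 → 1369.58 px.

1370 px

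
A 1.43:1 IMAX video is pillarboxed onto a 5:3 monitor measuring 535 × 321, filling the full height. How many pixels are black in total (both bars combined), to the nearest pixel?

Content width = 321 × 1.430 ≈ 459.0300 px.
535 − 459.0300 = 75.9700 px of bars.
That's 75.9700 × 321 ≈ 24386 black pixels.

24386 pixels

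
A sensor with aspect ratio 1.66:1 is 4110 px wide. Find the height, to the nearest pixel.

2476 px

At 1.66:1, 4110 / 1.660 ≈ 2475.90.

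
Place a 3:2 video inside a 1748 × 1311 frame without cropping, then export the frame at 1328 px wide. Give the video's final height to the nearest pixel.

Fitted into 1748×1311, the video spans the width; its height is 1748 × 2/3 ≈ 1165.33 px.
The frame scales by 1328/1748 = 0.7597; 1165.33 × 0.7597 ≈ 885.33 px.

885 px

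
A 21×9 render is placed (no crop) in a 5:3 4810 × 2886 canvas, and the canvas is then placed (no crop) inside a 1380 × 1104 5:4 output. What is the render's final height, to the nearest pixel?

First fit — 21×9 into 4810×2886 spans the width: 4810.00 × 2061.43.
Second fit — the 5:3 canvas into 1380×1104 spans the width: 1380.00 × 828.00 (×0.2869 from 4810×2886).
So the render's height is 2061.43 × 0.2869 ≈ 591.43.

591 px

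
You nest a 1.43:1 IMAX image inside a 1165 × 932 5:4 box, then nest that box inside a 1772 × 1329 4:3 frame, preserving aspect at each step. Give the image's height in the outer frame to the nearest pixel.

1162 px

Inside the 1165×932 canvas the image is width-limited at 1165.00 × 814.69.
Second fit — the 5:4 canvas into 1772×1329 spans the height: 1661.25 × 1329.00 (×1.4260 from 1165×932).
Applying the same ×1.4260: 814.69 → 1161.71.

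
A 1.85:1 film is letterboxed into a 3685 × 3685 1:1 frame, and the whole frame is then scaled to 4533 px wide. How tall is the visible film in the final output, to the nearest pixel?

At 3685×3685 the film is width-limited, so height = 3685 / 1.850 ≈ 1991.89 px.
The frame scales by 4533/3685 = 1.2301; 1991.89 × 1.2301 ≈ 2450.27 px.

2450 px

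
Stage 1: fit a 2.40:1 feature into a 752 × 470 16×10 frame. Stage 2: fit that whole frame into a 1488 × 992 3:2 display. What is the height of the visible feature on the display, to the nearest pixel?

620 px

2.40:1 in 752×470: fills the width, so the feature is 752.00 × 313.33.
Second fit — the 16×10 canvas into 1488×992 spans the width: 1488.00 × 930.00 (×1.9787 from 752×470).
The feature scales with it: height 313.33 × 1.9787 ≈ 620.00.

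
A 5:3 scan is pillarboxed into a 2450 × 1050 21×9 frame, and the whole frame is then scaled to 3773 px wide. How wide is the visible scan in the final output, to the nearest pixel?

2695 px

At 2450×1050 the scan is height-limited, so width = 1050 × 5/3 ≈ 1750.00 px.
The frame scales by 3773/2450 = 1.5400; 1750.00 × 1.5400 ≈ 2695.00 px.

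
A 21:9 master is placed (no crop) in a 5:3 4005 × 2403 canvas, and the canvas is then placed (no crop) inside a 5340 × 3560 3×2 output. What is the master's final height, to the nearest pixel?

Inside the 4005×2403 canvas the master is width-limited at 4005.00 × 1716.43.
Second fit — the 5:3 canvas into 5340×3560 spans the width: 5340.00 × 3204.00 (×1.3333 from 4005×2403).
The master scales with it: height 1716.43 × 1.3333 ≈ 2288.57.

2289 px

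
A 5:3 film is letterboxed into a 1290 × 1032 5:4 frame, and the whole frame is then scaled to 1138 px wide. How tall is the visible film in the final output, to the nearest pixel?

Fitted into 1290×1032, the film spans the width; its height is 1290 × 3/5 ≈ 774.00 px.
The frame scales by 1138/1290 = 0.8822; 774.00 × 0.8822 ≈ 682.80 px.

683 px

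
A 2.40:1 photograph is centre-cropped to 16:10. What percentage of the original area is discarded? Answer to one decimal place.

Going from 2.40:1 to 16:10 means cutting width while keeping height.
(1.600)/(2.400) ≈ 0.667 of the area survives, leaving 33.33% discarded.

33.3%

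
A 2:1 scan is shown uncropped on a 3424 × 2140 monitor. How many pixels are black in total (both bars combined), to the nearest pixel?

1465472 pixels

2:1 (2.000) > 16×10 (1.600), so the scan fills the width.
Content height = 3424 × 1/2 ≈ 1712.0000 px.
Leftover height: 2140 − 1712.0000 = 428.0000 px.
That's 428.0000 × 3424 ≈ 1465472 black pixels.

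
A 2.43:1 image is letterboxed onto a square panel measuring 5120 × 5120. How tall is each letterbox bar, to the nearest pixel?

2.43:1 is wider than square, so it spans the full width.
Content height = 5120 / 2.430 ≈ 2107.00 px.
Black = 5120 − 2107.00 = 3013.00 px, or 1506.50 per bar.

1507 px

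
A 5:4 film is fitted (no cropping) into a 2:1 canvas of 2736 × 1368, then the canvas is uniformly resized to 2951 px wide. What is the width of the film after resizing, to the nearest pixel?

At 2736×1368 the film is height-limited, so width = 1368 × 5/4 ≈ 1710.00 px.
The frame scales by 2951/2736 = 1.0786; 1710.00 × 1.0786 ≈ 1844.38 px.

1844 px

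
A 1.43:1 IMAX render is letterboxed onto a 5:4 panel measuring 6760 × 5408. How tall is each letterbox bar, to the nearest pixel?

Since 1.430 > 1.250, the render is width-limited.
Content height = 6760 / 1.430 ≈ 4727.27 px.
5408 − 4727.27 = 680.73 px of bars (340.36 each).

340 px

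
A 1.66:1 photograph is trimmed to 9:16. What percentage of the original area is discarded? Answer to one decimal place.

66.1%

The height stays; only width is cut (since 9:16 is narrower than 1.66:1).
Fraction kept = (0.562)/(1.660) ≈ 33.89%, so 66.11% is lost.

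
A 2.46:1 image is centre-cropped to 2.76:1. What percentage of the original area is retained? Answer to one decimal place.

2.76:1 is wider than 2.46:1, so the crop keeps the full width and trims the height.
(2.460)/(2.760) ≈ 0.891 of the area survives.

89.1%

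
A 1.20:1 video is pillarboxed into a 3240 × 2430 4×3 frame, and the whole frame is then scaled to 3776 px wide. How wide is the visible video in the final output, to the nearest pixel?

Fitted into 3240×2430, the video spans the height; its width is 2430 × 1.200 ≈ 2916.00 px.
Scaling 3240 → 3776 is ×1.1654, so the width becomes 2916.00 × 1.1654 ≈ 3398.40 px.

3398 px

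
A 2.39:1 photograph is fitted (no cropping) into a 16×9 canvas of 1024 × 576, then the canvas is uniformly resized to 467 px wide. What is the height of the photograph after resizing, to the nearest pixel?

Fitted into 1024×576, the photograph spans the width; its height is 1024 / 2.390 ≈ 428.45 px.
The frame scales by 467/1024 = 0.4561; 428.45 × 0.4561 ≈ 195.40 px.

195 px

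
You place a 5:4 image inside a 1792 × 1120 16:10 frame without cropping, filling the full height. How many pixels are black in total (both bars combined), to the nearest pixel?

439040 pixels

That makes the image 1400.0000 px wide (1120 × 5/4).
1792 − 1400.0000 = 392.0000 px of bars.
Across the 1120-px span: 392.0000 × 1120 ≈ 439040 px.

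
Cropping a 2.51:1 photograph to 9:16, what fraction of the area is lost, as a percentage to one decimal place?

77.6%

9:16 is narrower than 2.51:1, so the crop keeps the full height and trims the width.
(0.562)/(2.510) ≈ 0.224 of the area survives, leaving 77.59% discarded.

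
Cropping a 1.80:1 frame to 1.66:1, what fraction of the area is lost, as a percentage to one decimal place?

7.8%

Going from 1.80:1 to 1.66:1 means cutting width while keeping height.
Fraction kept = (1.660)/(1.800) ≈ 92.22%, so 7.78% is lost.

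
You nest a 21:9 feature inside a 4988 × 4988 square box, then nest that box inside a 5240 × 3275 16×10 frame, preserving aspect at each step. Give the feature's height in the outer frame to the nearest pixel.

1404 px

21:9 in 4988×4988: fills the width, so the feature is 4988.00 × 2137.71.
square in 5240×3275: fills the height, so the intermediate becomes 3275.00 × 3275.00 — a scale of ×0.6566.
So the feature's height is 2137.71 × 0.6566 ≈ 1403.57.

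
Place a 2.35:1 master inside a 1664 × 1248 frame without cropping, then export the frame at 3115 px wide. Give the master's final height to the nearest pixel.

In the 1664×1248 frame the master fills the width: height = 1664 / 2.350 ≈ 708.09 px.
The frame scales by 3115/1664 = 1.8720; 708.09 × 1.8720 ≈ 1325.53 px.

1326 px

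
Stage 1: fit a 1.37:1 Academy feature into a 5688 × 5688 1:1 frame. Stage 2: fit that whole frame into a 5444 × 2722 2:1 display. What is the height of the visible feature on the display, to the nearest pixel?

First fit — 1.37:1 Academy into 5688×5688 spans the width: 5688.00 × 4151.82.
1:1 in 5444×2722: fills the height, so the intermediate becomes 2722.00 × 2722.00 — a scale of ×0.4786.
So the feature's height is 4151.82 × 0.4786 ≈ 1986.86.

1987 px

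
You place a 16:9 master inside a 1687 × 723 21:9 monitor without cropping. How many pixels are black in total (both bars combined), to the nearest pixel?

290405 pixels

Since 1.778 < 2.333, the master is height-limited.
The master is 723 × 16/9 ≈ 1285.3333 px wide.
Leftover width: 1687 − 1285.3333 = 401.6667 px.
Bar area = 401.6667 × 723 ≈ 290405 px.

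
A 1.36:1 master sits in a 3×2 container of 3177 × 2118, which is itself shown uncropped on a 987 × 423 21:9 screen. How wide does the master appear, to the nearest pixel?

Inside the 3177×2118 canvas the master is height-limited at 2880.48 × 2118.00.
Second fit — the 3×2 canvas into 987×423 spans the height: 634.50 × 423.00 (×0.1997 from 3177×2118).
The master scales with it: width 2880.48 × 0.1997 ≈ 575.28.

575 px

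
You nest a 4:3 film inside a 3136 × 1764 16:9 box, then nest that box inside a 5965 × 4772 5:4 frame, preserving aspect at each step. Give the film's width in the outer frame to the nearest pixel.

4474 px

First fit — 4:3 into 3136×1764 spans the height: 2352.00 × 1764.00.
Second fit — the 16:9 canvas into 5965×4772 spans the width: 5965.00 × 3355.31 (×1.9021 from 3136×1764).
Applying the same ×1.9021: 2352.00 → 4473.75.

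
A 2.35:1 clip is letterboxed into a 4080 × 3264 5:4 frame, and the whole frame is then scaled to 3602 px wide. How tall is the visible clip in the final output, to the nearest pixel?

In the 4080×3264 frame the clip fills the width: height = 4080 / 2.350 ≈ 1736.17 px.
Resizing to 3602 px wide multiplies everything by 0.8828: 1736.17 → 1532.77 px.

1533 px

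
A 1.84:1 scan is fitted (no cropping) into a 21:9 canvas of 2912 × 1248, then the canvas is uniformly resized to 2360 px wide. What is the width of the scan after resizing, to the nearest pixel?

1861 px

Fitted into 2912×1248, the scan spans the height; its width is 1248 × 1.840 ≈ 2296.32 px.
Resizing to 2360 px wide multiplies everything by 0.8104: 2296.32 → 1861.03 px.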